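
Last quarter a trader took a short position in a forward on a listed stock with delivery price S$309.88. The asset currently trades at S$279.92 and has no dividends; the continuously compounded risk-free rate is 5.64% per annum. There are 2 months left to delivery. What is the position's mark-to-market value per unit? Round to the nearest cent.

Current fair forward for the remaining 2 months: F = S·e^(r·T), r = 0.0564
F = 279.92 · e^(0.0564 × 2/12) = 279.92 × 1.009444 = 282.5636
Value of long forward = (F − K)·e^(−rT) = (282.5636 − 309.88) · e^(−0.0564·2/12)
= -27.3164 × 0.990644 = -27.06
Short position value = −(long value) = S$27.06

S$27.06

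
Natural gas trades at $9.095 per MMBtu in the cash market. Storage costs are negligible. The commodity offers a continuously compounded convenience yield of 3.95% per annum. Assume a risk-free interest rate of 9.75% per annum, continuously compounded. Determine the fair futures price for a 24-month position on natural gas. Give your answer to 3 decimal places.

Net carry = r + u − y = 0.0975 + 0.0000 − 0.0395 = 0.0580
F = S·e^((r+u−y)T) = 9.095 · e^(0.0580 × 24/12) = 9.095 · e^0.116000
= 9.095 × 1.122996 = $10.214 per MMBtu

$10.214 per MMBtu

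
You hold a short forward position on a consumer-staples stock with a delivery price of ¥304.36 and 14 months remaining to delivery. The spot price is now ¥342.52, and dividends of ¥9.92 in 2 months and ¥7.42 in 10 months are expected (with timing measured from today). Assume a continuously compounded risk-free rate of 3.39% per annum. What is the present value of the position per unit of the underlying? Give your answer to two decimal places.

-¥32.89

PV(remaining dividends) I = 9.92·e^(−0.0339·2/12) + 7.42·e^(−0.0339·10/12) = 17.0774
Current forward F = (S − I)·e^(rT) = (342.52 − 17.0774)·e^(0.0339·14/12) = 325.4426 × 1.040343 = 338.5719
Value (long) = (F − K)·e^(−rT) = (338.5719 − 304.36) × 0.961222 = 32.8852
Short position value = −(long value) = -¥32.89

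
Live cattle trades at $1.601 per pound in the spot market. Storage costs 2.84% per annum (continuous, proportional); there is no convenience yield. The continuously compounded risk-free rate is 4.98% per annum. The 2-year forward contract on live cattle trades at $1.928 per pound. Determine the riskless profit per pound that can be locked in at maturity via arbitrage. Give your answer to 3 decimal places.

$0.056 per pound

Fair forward: F* = S·e^(carry·T), with carry = (r + u) = 0.0498 + 0.0284 = 0.0782
F* = 1.601 · e^(0.0782 × 2) = 1.601 · e^0.156400 = 1.601 × 1.169294 = $1.8720
Market $1.928 > fair $1.8720: forward overpriced → cash-and-carry (buy spot, short the forward).
At maturity, profit = |F_mkt − F*| = |1.928 − 1.8720| = $0.056 per pound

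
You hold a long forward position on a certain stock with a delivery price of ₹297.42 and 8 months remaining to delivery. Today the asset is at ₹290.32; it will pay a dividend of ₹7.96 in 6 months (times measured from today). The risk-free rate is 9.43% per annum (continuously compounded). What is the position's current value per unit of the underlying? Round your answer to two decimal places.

₹3.43

PV(remaining dividends) I = 7.96·e^(−0.0943·6/12) = 7.5934
Current forward F = (S − I)·e^(rT) = (290.32 − 7.5934)·e^(0.0943·8/12) = 282.7266 × 1.064885 = 301.0713
Value (long) = (F − K)·e^(−rT) = (301.0713 − 297.42) × 0.939069 = 3.4288
Value = ₹3.43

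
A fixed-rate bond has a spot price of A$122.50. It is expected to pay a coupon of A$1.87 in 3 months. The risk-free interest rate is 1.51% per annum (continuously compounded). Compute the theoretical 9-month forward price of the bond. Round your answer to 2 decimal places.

A$122.01

PV(coupons) I = 1.87·e^(−0.0151·3/12)
I = 1.8630
F = (S − I)·e^(rT) = (122.50 − 1.8630) · e^(0.0151·9/12)
= 120.6370 · e^0.011325 = 120.6370 × 1.011389 = A$122.01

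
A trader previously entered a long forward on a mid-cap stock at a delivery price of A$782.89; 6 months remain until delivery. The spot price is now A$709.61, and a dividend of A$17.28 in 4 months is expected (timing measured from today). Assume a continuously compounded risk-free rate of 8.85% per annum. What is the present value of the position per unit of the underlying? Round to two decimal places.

-A$56.17

PV(remaining dividends) I = 17.28·e^(−0.0885·4/12) = 16.7777
Current forward F = (S − I)·e^(rT) = (709.61 − 16.7777)·e^(0.0885·6/12) = 692.8323 × 1.045244 = 724.1788
Value (long) = (F − K)·e^(−rT) = (724.1788 − 782.89) × 0.956715 = -56.1699
Value = -A$56.17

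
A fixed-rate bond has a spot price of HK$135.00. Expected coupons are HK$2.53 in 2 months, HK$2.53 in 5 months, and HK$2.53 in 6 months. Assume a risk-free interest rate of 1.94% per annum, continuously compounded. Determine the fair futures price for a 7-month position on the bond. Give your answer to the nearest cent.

PV(coupons) I = 2.53·e^(−0.0194·2/12) + 2.53·e^(−0.0194·5/12) + 2.53·e^(−0.0194·6/12)
I = 2.5218 + 2.5096 + 2.5056 = 7.5370
F = (S − I)·e^(rT) = (135.00 − 7.5370) · e^(0.0194·7/12)
= 127.4630 · e^0.011317 = 127.4630 × 1.011381 = HK$128.91

HK$128.91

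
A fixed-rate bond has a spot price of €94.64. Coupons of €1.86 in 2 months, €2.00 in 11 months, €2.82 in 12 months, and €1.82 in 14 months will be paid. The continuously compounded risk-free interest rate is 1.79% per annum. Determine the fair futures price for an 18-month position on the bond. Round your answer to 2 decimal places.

PV(coupons) I = 1.86·e^(−0.0179·2/12) + 2.00·e^(−0.0179·11/12) + 2.82·e^(−0.0179·12/12) + 1.82·e^(−0.0179·14/12)
I = 1.8545 + 1.9675 + 2.7700 + 1.7824 = 8.3744
F = (S − I)·e^(rT) = (94.64 − 8.3744) · e^(0.0179·18/12)
= 86.2656 · e^0.026850 = 86.2656 × 1.027214 = €88.61

€88.61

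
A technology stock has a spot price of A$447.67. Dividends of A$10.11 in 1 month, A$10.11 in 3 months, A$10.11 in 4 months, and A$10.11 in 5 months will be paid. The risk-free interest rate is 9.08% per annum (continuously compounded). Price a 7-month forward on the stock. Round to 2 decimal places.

A$430.41

PV(dividends) I = 10.11·e^(−0.0908·1/12) + 10.11·e^(−0.0908·3/12) + 10.11·e^(−0.0908·4/12) + 10.11·e^(−0.0908·5/12)
I = 10.0338 + 9.8831 + 9.8086 + 9.7347 = 39.4602
F = (S − I)·e^(rT) = (447.67 − 39.4602) · e^(0.0908·7/12)
= 408.2098 · e^0.052967 = 408.2098 × 1.054395 = A$430.41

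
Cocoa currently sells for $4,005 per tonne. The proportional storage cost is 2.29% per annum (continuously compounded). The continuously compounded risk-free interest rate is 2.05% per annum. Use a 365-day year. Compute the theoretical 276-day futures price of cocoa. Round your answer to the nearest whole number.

$4,139 per tonne

Net carry = r + u − y = 0.0205 + 0.0229 − 0.0000 = 0.0434
F = S·e^((r+u−y)T) = 4005 · e^(0.0434 × 276/365) = 4005 · e^0.032818
= 4005 × 1.033362 = $4,139 per tonne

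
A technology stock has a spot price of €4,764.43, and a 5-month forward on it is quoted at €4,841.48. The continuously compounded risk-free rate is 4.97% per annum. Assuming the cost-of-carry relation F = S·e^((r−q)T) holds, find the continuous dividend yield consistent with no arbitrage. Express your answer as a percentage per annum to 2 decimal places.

From F = S·e^((r−q)T): (r − q) = ln(F/S)/T
ln(4841.48/4764.43) = ln(1.016172) = 0.016043
(r − q) = 0.016043 / (5/12) = 0.038503
q = r − ln(F/S)/T = 0.0497 − 0.038503 = 0.011197
q = 1.12%

1.12%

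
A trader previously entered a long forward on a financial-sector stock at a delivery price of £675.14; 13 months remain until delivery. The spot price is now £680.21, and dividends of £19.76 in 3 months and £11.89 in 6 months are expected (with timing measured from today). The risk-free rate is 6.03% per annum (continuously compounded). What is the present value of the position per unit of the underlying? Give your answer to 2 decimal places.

£16.76

PV(remaining dividends) I = 19.76·e^(−0.0603·3/12) + 11.89·e^(−0.0603·6/12) = 31.0012
Current forward F = (S − I)·e^(rT) = (680.21 − 31.0012)·e^(0.0603·13/12) = 649.2088 × 1.067506 = 693.0343
Value (long) = (F − K)·e^(−rT) = (693.0343 − 675.14) × 0.936763 = 16.7627
Value = £16.76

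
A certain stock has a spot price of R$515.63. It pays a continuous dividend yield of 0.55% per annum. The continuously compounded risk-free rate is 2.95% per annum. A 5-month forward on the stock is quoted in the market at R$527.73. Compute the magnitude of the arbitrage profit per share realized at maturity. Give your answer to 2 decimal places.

R$6.92 per share

Fair forward: F* = S·e^(carry·T), with carry = (r − q) = 0.0295 − 0.0055 = 0.0240
F* = 515.63 · e^(0.0240 × 5/12) = 515.63 · e^0.010000 = 515.63 × 1.010050 = R$520.8121
Market R$527.73 > fair R$520.8121: forward overpriced → cash-and-carry (buy spot, short the forward).
At maturity, profit = |F_mkt − F*| = |527.73 − 520.8121| = R$6.92 per share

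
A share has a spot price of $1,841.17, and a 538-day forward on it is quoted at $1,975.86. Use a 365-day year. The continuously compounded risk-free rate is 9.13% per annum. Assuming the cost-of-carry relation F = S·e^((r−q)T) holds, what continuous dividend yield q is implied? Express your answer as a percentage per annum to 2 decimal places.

4.34%

From F = S·e^((r−q)T): (r − q) = ln(F/S)/T
ln(1975.86/1841.17) = ln(1.073155) = 0.070603
(r − q) = 0.070603 / (538/365) = 0.047900
q = r − ln(F/S)/T = 0.0913 − 0.047900 = 0.043400
q = 4.34%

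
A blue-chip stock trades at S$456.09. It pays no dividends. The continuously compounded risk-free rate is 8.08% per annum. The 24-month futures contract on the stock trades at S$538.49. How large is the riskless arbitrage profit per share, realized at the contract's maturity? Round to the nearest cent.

Fair futures: F* = S·e^(carry·T), with carry = r = 0.0808
F* = 456.09 · e^(0.0808 × 24/12) = 456.09 · e^0.161600 = 456.09 × 1.175390 = S$536.0836
Market S$538.49 > fair S$536.0836: forward overpriced → cash-and-carry (buy spot, short the forward).
At maturity, profit = |F_mkt − F*| = |538.49 − 536.0836| = S$2.41 per share

S$2.41 per share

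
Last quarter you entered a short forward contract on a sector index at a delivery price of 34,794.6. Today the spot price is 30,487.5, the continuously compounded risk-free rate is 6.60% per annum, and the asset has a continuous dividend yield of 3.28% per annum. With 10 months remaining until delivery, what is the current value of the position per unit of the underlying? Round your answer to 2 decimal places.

Current fair forward for the remaining 10 months: F = S·e^((r − q)·T), (r − q) = 0.0660 − 0.0328 = 0.0332
F = 30487.5 · e^(0.0332 × 10/12) = 30487.5 × 1.02805294 = 31342.7640
Value of long forward = (F − K)·e^(−rT) = (31342.7640 − 34794.6) · e^(−0.0660·10/12)
= -3451.8360 × 0.94648515 = -3267.11
Short position value = −(long value) = 3267.11

3267.11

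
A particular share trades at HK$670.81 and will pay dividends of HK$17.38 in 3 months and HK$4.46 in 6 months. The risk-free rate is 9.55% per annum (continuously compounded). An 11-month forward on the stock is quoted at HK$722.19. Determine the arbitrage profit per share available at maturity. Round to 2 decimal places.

PV(dividends) I = 17.38·e^(−0.0955·3/12) + 4.46·e^(−0.0955·6/12) = 21.2220
Fair forward F* = (S − I)·e^(rT) = (670.81 − 21.2220)·e^0.087542 = 649.5880 × 1.091488 = 709.0175
Market HK$722.19 > fair 709.0175: forward overpriced → cash-and-carry (borrow at r, buy the stock and collect the dividends, short the forward).
Profit at T = |F_mkt − F*| = |722.19 − 709.0175| = HK$13.17 per share

HK$13.17 per share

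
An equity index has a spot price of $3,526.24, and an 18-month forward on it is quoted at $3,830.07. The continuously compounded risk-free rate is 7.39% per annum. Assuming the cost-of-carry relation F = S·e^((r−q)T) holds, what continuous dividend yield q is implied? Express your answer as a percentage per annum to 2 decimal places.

From F = S·e^((r−q)T): (r − q) = ln(F/S)/T
ln(3830.07/3526.24) = ln(1.086163) = 0.082651
(r − q) = 0.082651 / (18/12) = 0.055101
q = r − ln(F/S)/T = 0.0739 − 0.055101 = 0.018799
q = 1.88%

1.88%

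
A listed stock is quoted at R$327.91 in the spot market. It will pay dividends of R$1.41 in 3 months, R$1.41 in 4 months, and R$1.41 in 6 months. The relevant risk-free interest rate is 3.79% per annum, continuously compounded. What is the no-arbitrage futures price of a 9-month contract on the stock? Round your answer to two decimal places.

R$333.07

PV(dividends) I = 1.41·e^(−0.0379·3/12) + 1.41·e^(−0.0379·4/12) + 1.41·e^(−0.0379·6/12)
I = 1.3967 + 1.3923 + 1.3835 = 4.1725
F = (S − I)·e^(rT) = (327.91 − 4.1725) · e^(0.0379·9/12)
= 323.7375 · e^0.028425 = 323.7375 × 1.028833 = R$333.07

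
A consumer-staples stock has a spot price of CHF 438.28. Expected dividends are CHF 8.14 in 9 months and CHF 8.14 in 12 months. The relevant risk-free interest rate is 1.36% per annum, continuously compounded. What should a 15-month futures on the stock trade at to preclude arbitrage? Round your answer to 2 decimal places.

CHF 429.43

PV(dividends) I = 8.14·e^(−0.0136·9/12) + 8.14·e^(−0.0136·12/12)
I = 8.0574 + 8.0300 = 16.0874
F = (S − I)·e^(rT) = (438.28 − 16.0874) · e^(0.0136·15/12)
= 422.1926 · e^0.017000 = 422.1926 × 1.017145 = CHF 429.43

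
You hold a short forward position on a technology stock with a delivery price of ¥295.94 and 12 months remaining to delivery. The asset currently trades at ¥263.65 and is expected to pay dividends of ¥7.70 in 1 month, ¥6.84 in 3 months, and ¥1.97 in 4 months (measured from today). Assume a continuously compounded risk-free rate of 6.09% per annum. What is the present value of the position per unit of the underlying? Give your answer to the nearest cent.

PV(remaining dividends) I = 7.70·e^(−0.0609·1/12) + 6.84·e^(−0.0609·3/12) + 1.97·e^(−0.0609·4/12) = 16.3281
Current forward F = (S − I)·e^(rT) = (263.65 − 16.3281)·e^(0.0609·12/12) = 247.3219 × 1.062793 = 262.8520
Value (long) = (F − K)·e^(−rT) = (262.8520 − 295.94) × 0.940917 = -31.1331
Short position value = −(long value) = ¥31.13

¥31.13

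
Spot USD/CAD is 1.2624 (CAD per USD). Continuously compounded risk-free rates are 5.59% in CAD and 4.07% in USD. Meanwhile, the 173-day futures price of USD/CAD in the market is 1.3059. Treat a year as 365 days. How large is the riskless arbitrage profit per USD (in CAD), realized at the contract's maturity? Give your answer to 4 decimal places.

Fair futures: F* = S·e^(carry·T), with carry = (r_CAD − r_USD) = 0.0559 − 0.0407 = 0.0152
F* = 1.2624 · e^(0.0152 × 173/365) = 1.2624 · e^0.007204 = 1.2624 × 1.007230 = 1.2715
Market 1.3059 > fair 1.2715: forward overpriced → cash-and-carry (buy spot, short the forward).
At maturity, profit = |F_mkt − F*| = |1.3059 − 1.2715| = 0.0344 per USD (in CAD)

0.0344 per USD (in CAD)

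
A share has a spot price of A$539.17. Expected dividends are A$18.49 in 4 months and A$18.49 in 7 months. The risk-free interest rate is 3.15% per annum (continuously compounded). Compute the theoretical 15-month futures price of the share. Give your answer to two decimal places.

PV(dividends) I = 18.49·e^(−0.0315·4/12) + 18.49·e^(−0.0315·7/12)
I = 18.2969 + 18.1533 = 36.4502
F = (S − I)·e^(rT) = (539.17 − 36.4502) · e^(0.0315·15/12)
= 502.7198 · e^0.039375 = 502.7198 × 1.040160 = A$522.91

A$522.91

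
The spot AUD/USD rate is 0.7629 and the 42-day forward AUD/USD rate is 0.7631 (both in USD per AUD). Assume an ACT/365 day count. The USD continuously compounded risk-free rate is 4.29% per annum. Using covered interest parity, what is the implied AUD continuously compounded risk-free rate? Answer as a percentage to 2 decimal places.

4.06%

F = S·e^((r_USD − r_AUD)T) ⇒ r_AUD = r_USD − ln(F/S)/T
ln(0.7631/0.7629) = 0.000262; /(42/365) = 0.002277
r_AUD = 0.0429 − 0.002277 = 0.040623
r_AUD = 4.06%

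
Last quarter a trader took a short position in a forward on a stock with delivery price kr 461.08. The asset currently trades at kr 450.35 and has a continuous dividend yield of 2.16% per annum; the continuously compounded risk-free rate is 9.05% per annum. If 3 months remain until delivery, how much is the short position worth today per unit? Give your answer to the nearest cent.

Current fair forward for the remaining 3 months: F = S·e^((r − q)·T), (r − q) = 0.0905 − 0.0216 = 0.0689
F = 450.35 · e^(0.0689 × 3/12) = 450.35 × 1.017374 = 458.1744
Value of long forward = (F − K)·e^(−rT) = (458.1744 − 461.08) · e^(−0.0905·3/12)
= -2.9056 × 0.977629 = -2.84
Short position value = −(long value) = kr 2.84

kr 2.84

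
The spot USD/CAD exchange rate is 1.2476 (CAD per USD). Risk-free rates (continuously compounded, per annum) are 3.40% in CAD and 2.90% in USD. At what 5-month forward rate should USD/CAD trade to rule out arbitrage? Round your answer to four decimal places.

F = S·e^((r_CAD − r_USD)T) = 1.2476 · e^((0.0340 − 0.0290) × 5/12)
= 1.2476 · e^0.002083 = 1.2476 × 1.002085
F = 1.2502 CAD per USD

1.2502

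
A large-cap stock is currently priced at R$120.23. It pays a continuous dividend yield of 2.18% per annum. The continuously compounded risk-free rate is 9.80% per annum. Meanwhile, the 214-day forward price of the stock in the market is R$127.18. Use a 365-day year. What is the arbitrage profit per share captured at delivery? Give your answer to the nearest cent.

R$1.46 per share

Fair forward: F* = S·e^(carry·T), with carry = (r − q) = 0.0980 − 0.0218 = 0.0762
F* = 120.23 · e^(0.0762 × 214/365) = 120.23 · e^0.044676 = 120.23 × 1.045689 = R$125.7232
Market R$127.18 > fair R$125.7232: forward overpriced → cash-and-carry (buy spot, short the forward).
At maturity, profit = |F_mkt − F*| = |127.18 − 125.7232| = R$1.46 per share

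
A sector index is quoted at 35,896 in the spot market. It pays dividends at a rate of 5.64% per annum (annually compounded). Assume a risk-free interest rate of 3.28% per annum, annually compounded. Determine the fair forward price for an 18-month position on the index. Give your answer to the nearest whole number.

F = S · (1+r)^T / (1+q)^T
= 35896 × 1.049601 / 1.085782 = 35896 × 0.966677
F = 34,700

34,700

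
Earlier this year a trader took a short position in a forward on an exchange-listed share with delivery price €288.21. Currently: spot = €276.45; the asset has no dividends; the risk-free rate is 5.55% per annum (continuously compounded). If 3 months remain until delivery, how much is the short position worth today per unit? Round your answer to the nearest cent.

Current fair forward for the remaining 3 months: F = S·e^(r·T), r = 0.0555
F = 276.45 · e^(0.0555 × 3/12) = 276.45 × 1.013972 = 280.3126
Value of long forward = (F − K)·e^(−rT) = (280.3126 − 288.21) · e^(−0.0555·3/12)
= -7.8974 × 0.986221 = -7.79
Short position value = −(long value) = €7.79

€7.79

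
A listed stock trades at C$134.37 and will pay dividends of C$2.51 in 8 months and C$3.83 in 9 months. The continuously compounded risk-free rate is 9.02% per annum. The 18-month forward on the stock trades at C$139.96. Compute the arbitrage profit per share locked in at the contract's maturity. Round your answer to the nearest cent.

PV(dividends) I = 2.51·e^(−0.0902·8/12) + 3.83·e^(−0.0902·9/12) = 5.9430
Fair forward F* = (S − I)·e^(rT) = (134.37 − 5.9430)·e^0.135300 = 128.4270 × 1.144880 = 147.0335
Market C$139.96 < fair 147.0335: forward underpriced → reverse cash-and-carry (short the stock, invest proceeds at r, pay the dividends, go long the forward).
Profit at T = |F_mkt − F*| = |139.96 − 147.0335| = C$7.07 per share

C$7.07 per share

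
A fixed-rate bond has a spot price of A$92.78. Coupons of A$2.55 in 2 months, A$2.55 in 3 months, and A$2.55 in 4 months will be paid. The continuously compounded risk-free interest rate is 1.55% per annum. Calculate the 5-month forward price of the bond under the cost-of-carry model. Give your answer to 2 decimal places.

A$85.71

PV(coupons) I = 2.55·e^(−0.0155·2/12) + 2.55·e^(−0.0155·3/12) + 2.55·e^(−0.0155·4/12)
I = 2.5434 + 2.5401 + 2.5369 = 7.6204
F = (S − I)·e^(rT) = (92.78 − 7.6204) · e^(0.0155·5/12)
= 85.1596 · e^0.006458 = 85.1596 × 1.006479 = A$85.71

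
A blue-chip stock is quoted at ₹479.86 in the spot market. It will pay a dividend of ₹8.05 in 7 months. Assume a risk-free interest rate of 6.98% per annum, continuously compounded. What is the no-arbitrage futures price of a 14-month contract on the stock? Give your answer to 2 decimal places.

PV(dividends) I = 8.05·e^(−0.0698·7/12)
I = 7.7288
F = (S − I)·e^(rT) = (479.86 − 7.7288) · e^(0.0698·14/12)
= 472.1312 · e^0.081433 = 472.1312 × 1.084841 = ₹512.19

₹512.19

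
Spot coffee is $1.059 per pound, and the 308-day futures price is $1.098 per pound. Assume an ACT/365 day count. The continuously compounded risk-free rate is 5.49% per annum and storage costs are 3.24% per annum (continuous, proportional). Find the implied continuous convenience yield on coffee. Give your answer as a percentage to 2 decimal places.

4.44%

F = S·e^((r+u−y)T) ⇒ (r+u−y) = ln(F/S)/T
ln(1.098/1.059) = 0.036165; /T ⇒ 0.042858
y = r + u − ln(F/S)/T = 0.0549 + 0.0324 − 0.042858 = 0.044442
y = 4.44%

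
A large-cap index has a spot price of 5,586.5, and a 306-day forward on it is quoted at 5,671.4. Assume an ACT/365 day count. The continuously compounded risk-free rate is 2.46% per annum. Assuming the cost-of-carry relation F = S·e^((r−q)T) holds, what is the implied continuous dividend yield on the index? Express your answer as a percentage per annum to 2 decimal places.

0.66%

From F = S·e^((r−q)T): (r − q) = ln(F/S)/T
ln(5671.4/5586.5) = ln(1.015197) = 0.015083
(r − q) = 0.015083 / (306/365) = 0.017991
q = r − ln(F/S)/T = 0.0246 − 0.017991 = 0.006609
q = 0.66%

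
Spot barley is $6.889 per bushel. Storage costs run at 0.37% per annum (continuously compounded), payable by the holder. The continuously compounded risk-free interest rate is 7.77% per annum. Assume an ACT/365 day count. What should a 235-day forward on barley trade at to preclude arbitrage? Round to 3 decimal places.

$7.260 per bushel

Net carry = r + u − y = 0.0777 + 0.0037 − 0.0000 = 0.0814
F = S·e^((r+u−y)T) = 6.889 · e^(0.0814 × 235/365) = 6.889 · e^0.052408
= 6.889 × 1.053806 = $7.260 per bushel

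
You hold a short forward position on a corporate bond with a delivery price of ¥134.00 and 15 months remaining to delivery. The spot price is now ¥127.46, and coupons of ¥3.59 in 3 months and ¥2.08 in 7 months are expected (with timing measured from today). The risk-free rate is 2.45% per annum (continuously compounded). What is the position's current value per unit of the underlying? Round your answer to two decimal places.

¥8.12

PV(remaining coupons) I = 3.59·e^(−0.0245·3/12) + 2.08·e^(−0.0245·7/12) = 5.6186
Current forward F = (S − I)·e^(rT) = (127.46 − 5.6186)·e^(0.0245·15/12) = 121.8414 × 1.031099 = 125.6305
Value (long) = (F − K)·e^(−rT) = (125.6305 − 134.00) × 0.969839 = -8.1171
Short position value = −(long value) = ¥8.12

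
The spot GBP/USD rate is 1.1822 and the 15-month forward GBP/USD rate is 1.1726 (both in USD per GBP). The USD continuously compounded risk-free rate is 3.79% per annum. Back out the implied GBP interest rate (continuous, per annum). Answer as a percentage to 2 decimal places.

4.44%

F = S·e^((r_USD − r_GBP)T) ⇒ r_GBP = r_USD − ln(F/S)/T
ln(1.1726/1.1822) = -0.008154; /(15/12) = -0.006523
r_GBP = 0.0379 + 0.006523 = 0.044423
r_GBP = 4.44%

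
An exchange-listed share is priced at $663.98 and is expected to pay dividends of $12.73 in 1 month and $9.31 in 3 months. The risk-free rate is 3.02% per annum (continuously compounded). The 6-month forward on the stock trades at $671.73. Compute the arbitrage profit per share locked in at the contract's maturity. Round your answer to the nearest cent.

PV(dividends) I = 12.73·e^(−0.0302·1/12) + 9.31·e^(−0.0302·3/12) = 21.9380
Fair forward F* = (S − I)·e^(rT) = (663.98 − 21.9380)·e^0.015100 = 642.0420 × 1.015215 = 651.8107
Market $671.73 > fair 651.8107: forward overpriced → cash-and-carry (borrow at r, buy the stock and collect the dividends, short the forward).
Profit at T = |F_mkt − F*| = |671.73 − 651.8107| = $19.92 per share

$19.92 per share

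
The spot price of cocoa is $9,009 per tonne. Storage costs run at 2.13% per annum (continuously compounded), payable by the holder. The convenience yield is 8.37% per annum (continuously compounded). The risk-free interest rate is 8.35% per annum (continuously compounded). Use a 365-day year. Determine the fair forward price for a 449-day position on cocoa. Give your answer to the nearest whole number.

$9,246 per tonne

Net carry = r + u − y = 0.0835 + 0.0213 − 0.0837 = 0.0211
F = S·e^((r+u−y)T) = 9009 · e^(0.0211 × 449/365) = 9009 · e^0.025956
= 9009 × 1.026296 = $9,246 per tonne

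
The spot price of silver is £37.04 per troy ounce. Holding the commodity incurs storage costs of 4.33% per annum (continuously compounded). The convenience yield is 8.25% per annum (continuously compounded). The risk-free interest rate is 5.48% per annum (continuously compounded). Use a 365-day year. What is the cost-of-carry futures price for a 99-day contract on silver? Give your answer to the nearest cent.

£37.20 per troy ounce

Net carry = r + u − y = 0.0548 + 0.0433 − 0.0825 = 0.0156
F = S·e^((r+u−y)T) = 37.04 · e^(0.0156 × 99/365) = 37.04 · e^0.004231
= 37.04 × 1.004240 = £37.20 per troy ounce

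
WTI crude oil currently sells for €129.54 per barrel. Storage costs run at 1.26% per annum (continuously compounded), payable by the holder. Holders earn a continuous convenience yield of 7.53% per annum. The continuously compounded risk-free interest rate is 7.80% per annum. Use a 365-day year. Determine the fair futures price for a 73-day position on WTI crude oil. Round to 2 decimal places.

Net carry = r + u − y = 0.0780 + 0.0126 − 0.0753 = 0.0153
F = S·e^((r+u−y)T) = 129.54 · e^(0.0153 × 73/365) = 129.54 · e^0.003060
= 129.54 × 1.003065 = €129.94 per barrel

€129.94 per barrel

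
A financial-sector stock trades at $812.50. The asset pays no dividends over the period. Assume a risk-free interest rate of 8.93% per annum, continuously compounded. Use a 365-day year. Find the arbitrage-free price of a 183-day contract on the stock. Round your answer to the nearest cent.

$849.70

F = S·e^(rT) = 812.50 · e^(0.0893 × 183/365)
= 812.50 · e^0.044772 = 812.50 × 1.045789
F = $849.70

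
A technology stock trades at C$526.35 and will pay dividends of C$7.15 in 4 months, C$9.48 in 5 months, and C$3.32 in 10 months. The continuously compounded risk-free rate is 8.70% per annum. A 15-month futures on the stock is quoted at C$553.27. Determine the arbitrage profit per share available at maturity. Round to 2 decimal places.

PV(dividends) I = 7.15·e^(−0.0870·4/12) + 9.48·e^(−0.0870·5/12) + 3.32·e^(−0.0870·10/12) = 19.1760
Fair futures F* = (S − I)·e^(rT) = (526.35 − 19.1760)·e^0.108750 = 507.1740 × 1.114884 = 565.4402
Market C$553.27 < fair 565.4402: forward underpriced → reverse cash-and-carry (short the stock, invest proceeds at r, pay the dividends, go long the forward).
Profit at T = |F_mkt − F*| = |553.27 − 565.4402| = C$12.17 per share

C$12.17 per share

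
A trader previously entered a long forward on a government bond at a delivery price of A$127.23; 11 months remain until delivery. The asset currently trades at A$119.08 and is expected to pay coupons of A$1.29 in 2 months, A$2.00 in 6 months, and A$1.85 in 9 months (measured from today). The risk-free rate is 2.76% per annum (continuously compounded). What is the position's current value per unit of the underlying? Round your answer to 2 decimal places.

-A$10.04

PV(remaining coupons) I = 1.29·e^(−0.0276·2/12) + 2.00·e^(−0.0276·6/12) + 1.85·e^(−0.0276·9/12) = 5.0688
Current forward F = (S − I)·e^(rT) = (119.08 − 5.0688)·e^(0.0276·11/12) = 114.0112 × 1.025623 = 116.9325
Value (long) = (F − K)·e^(−rT) = (116.9325 − 127.23) × 0.975017 = -10.0402
Value = -A$10.04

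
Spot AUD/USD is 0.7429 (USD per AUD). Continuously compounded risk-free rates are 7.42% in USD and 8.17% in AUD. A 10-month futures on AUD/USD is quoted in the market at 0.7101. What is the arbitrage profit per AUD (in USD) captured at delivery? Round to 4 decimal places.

0.0282 per AUD (in USD)

Fair futures: F* = S·e^(carry·T), with carry = (r_USD − r_AUD) = 0.0742 − 0.0817 = -0.0075
F* = 0.7429 · e^(-0.0075 × 10/12) = 0.7429 · e^-0.006250 = 0.7429 × 0.993769 = 0.7383
Market 0.7101 < fair 0.7383: forward underpriced → reverse cash-and-carry (short spot, go long the forward).
At maturity, profit = |F_mkt − F*| = |0.7101 − 0.7383| = 0.0282 per AUD (in USD)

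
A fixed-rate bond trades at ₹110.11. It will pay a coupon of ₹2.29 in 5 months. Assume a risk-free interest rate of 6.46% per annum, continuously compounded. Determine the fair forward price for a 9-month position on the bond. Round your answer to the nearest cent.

₹113.24

PV(coupons) I = 2.29·e^(−0.0646·5/12)
I = 2.2292
F = (S − I)·e^(rT) = (110.11 − 2.2292) · e^(0.0646·9/12)
= 107.8808 · e^0.048450 = 107.8808 × 1.049643 = ₹113.24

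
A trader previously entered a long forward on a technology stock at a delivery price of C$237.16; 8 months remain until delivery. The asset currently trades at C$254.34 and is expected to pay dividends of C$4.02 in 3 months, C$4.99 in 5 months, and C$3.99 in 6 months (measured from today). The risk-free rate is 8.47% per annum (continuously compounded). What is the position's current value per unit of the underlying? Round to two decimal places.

C$17.62

PV(remaining dividends) I = 4.02·e^(−0.0847·3/12) + 4.99·e^(−0.0847·5/12) + 3.99·e^(−0.0847·6/12) = 12.5773
Current forward F = (S − I)·e^(rT) = (254.34 − 12.5773)·e^(0.0847·8/12) = 241.7627 × 1.058091 = 255.8069
Value (long) = (F − K)·e^(−rT) = (255.8069 − 237.16) × 0.945098 = 17.6231
Value = C$17.62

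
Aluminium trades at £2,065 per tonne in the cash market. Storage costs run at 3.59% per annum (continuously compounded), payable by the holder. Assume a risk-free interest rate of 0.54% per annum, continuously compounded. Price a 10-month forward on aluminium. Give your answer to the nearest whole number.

Net carry = r + u − y = 0.0054 + 0.0359 − 0.0000 = 0.0413
F = S·e^((r+u−y)T) = 2065 · e^(0.0413 × 10/12) = 2065 · e^0.034417
= 2065 × 1.035016 = £2,137 per tonne

£2,137 per tonne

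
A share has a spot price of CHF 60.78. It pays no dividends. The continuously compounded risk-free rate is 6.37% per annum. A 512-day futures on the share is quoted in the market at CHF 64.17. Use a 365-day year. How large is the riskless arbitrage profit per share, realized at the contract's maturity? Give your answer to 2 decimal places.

Fair futures: F* = S·e^(carry·T), with carry = r = 0.0637
F* = 60.78 · e^(0.0637 × 512/365) = 60.78 · e^0.089355 = 60.78 × 1.093469 = CHF 66.4610
Market CHF 64.17 < fair CHF 66.4610: forward underpriced → reverse cash-and-carry (short spot, go long the forward).
At maturity, profit = |F_mkt − F*| = |64.17 − 66.4610| = CHF 2.29 per share

CHF 2.29 per share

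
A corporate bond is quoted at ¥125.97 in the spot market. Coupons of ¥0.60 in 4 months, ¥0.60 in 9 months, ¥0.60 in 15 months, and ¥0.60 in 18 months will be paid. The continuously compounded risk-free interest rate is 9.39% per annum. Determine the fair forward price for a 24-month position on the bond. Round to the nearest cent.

¥149.35

PV(coupons) I = 0.60·e^(−0.0939·4/12) + 0.60·e^(−0.0939·9/12) + 0.60·e^(−0.0939·15/12) + 0.60·e^(−0.0939·18/12)
I = 0.5815 + 0.5592 + 0.5336 + 0.5212 = 2.1955
F = (S − I)·e^(rT) = (125.97 − 2.1955) · e^(0.0939·24/12)
= 123.7745 · e^0.187800 = 123.7745 × 1.206592 = ¥149.35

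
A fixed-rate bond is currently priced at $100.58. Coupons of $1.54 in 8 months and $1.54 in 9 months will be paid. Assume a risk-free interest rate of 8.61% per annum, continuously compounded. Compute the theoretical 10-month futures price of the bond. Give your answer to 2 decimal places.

PV(coupons) I = 1.54·e^(−0.0861·8/12) + 1.54·e^(−0.0861·9/12)
I = 1.4541 + 1.4437 = 2.8978
F = (S − I)·e^(rT) = (100.58 − 2.8978) · e^(0.0861·10/12)
= 97.6822 · e^0.071750 = 97.6822 × 1.074387 = $104.95

$104.95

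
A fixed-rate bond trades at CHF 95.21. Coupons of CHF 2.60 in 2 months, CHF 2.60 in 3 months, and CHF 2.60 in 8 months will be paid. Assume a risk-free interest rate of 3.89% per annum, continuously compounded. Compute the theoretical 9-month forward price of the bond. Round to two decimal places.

PV(coupons) I = 2.60·e^(−0.0389·2/12) + 2.60·e^(−0.0389·3/12) + 2.60·e^(−0.0389·8/12)
I = 2.5832 + 2.5748 + 2.5334 = 7.6914
F = (S − I)·e^(rT) = (95.21 − 7.6914) · e^(0.0389·9/12)
= 87.5186 · e^0.029175 = 87.5186 × 1.029605 = CHF 90.11

CHF 90.11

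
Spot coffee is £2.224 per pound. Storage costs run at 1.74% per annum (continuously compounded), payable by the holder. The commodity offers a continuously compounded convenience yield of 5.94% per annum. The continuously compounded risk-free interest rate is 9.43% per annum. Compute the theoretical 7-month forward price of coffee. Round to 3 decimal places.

£2.293 per pound

Net carry = r + u − y = 0.0943 + 0.0174 − 0.0594 = 0.0523
F = S·e^((r+u−y)T) = 2.224 · e^(0.0523 × 7/12) = 2.224 · e^0.030508
= 2.224 × 1.030978 = £2.293 per pound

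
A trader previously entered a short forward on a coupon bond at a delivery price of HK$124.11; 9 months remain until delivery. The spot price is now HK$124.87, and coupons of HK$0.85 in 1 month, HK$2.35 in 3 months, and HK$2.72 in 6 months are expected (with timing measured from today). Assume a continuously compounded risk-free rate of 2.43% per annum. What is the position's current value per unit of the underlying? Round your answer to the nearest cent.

PV(remaining coupons) I = 0.85·e^(−0.0243·1/12) + 2.35·e^(−0.0243·3/12) + 2.72·e^(−0.0243·6/12) = 5.8712
Current forward F = (S − I)·e^(rT) = (124.87 − 5.8712)·e^(0.0243·9/12) = 118.9988 × 1.018392 = 121.1874
Value (long) = (F − K)·e^(−rT) = (121.1874 − 124.11) × 0.981940 = -2.8698
Short position value = −(long value) = HK$2.87

HK$2.87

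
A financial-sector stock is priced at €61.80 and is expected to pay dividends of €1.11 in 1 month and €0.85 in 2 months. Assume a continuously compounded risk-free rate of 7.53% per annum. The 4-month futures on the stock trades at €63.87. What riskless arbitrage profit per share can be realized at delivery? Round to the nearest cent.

PV(dividends) I = 1.11·e^(−0.0753·1/12) + 0.85·e^(−0.0753·2/12) = 1.9425
Fair futures F* = (S − I)·e^(rT) = (61.80 − 1.9425)·e^0.025100 = 59.8575 × 1.025418 = 61.3790
Market €63.87 > fair 61.3790: forward overpriced → cash-and-carry (borrow at r, buy the stock and collect the dividends, short the forward).
Profit at T = |F_mkt − F*| = |63.87 − 61.3790| = €2.49 per share

€2.49 per share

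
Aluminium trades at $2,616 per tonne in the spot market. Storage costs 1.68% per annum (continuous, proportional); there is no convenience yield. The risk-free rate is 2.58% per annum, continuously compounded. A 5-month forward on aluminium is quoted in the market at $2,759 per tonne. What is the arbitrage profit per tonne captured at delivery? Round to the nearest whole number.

$96 per tonne

Fair forward: F* = S·e^(carry·T), with carry = (r + u) = 0.0258 + 0.0168 = 0.0426
F* = 2616 · e^(0.0426 × 5/12) = 2616 · e^0.017750 = 2616 × 1.017908 = $2662.8473
Market $2759 > fair $2662.8473: forward overpriced → cash-and-carry (buy spot, short the forward).
At maturity, profit = |F_mkt − F*| = |2759 − 2662.8473| = $96 per tonne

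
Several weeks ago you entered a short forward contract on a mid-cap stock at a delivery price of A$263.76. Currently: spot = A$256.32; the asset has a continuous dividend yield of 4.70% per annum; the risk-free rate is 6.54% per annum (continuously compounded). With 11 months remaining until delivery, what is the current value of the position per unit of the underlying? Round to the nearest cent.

Current fair forward for the remaining 11 months: F = S·e^((r − q)·T), (r − q) = 0.0654 − 0.0470 = 0.0184
F = 256.32 · e^(0.0184 × 11/12) = 256.32 × 1.017010 = 260.6800
Value of long forward = (F − K)·e^(−rT) = (260.6800 − 263.76) · e^(−0.0654·11/12)
= -3.0800 × 0.941812 = -2.90
Short position value = −(long value) = A$2.90

A$2.90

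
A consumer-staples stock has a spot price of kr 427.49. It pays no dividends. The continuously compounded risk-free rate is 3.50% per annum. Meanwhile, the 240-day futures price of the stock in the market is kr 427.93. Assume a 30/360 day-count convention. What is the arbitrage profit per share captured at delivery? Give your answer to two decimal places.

kr 9.65 per share

Fair futures: F* = S·e^(carry·T), with carry = r = 0.0350
F* = 427.49 · e^(0.0350 × 240/360) = 427.49 · e^0.023333 = 427.49 × 1.023607 = kr 437.5818
Market kr 427.93 < fair kr 437.5818: forward underpriced → reverse cash-and-carry (short spot, go long the forward).
At maturity, profit = |F_mkt − F*| = |427.93 − 437.5818| = kr 9.65 per share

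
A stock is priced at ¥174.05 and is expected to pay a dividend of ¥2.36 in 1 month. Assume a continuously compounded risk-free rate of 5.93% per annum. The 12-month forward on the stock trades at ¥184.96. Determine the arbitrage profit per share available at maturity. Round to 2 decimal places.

¥2.77 per share

PV(dividends) I = 2.36·e^(−0.0593·1/12) = 2.3484
Fair forward F* = (S − I)·e^(rT) = (174.05 − 2.3484)·e^0.059300 = 171.7016 × 1.061094 = 182.1915
Market ¥184.96 > fair 182.1915: forward overpriced → cash-and-carry (borrow at r, buy the stock and collect the dividends, short the forward).
Profit at T = |F_mkt − F*| = |184.96 − 182.1915| = ¥2.77 per share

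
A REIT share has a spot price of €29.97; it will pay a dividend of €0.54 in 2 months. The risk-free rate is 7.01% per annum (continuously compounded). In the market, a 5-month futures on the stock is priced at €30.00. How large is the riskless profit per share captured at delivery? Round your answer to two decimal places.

PV(dividends) I = 0.54·e^(−0.0701·2/12) = 0.5337
Fair futures F* = (S − I)·e^(rT) = (29.97 − 0.5337)·e^0.029208 = 29.4363 × 1.029639 = 30.3088
Market €30.00 < fair 30.3088: forward underpriced → reverse cash-and-carry (short the stock, invest proceeds at r, pay the dividends, go long the forward).
Profit at T = |F_mkt − F*| = |30.00 − 30.3088| = €0.31 per share

€0.31 per share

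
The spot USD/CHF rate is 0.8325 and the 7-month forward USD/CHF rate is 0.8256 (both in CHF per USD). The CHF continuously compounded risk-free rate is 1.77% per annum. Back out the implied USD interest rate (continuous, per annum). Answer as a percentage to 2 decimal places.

F = S·e^((r_CHF − r_USD)T) ⇒ r_USD = r_CHF − ln(F/S)/T
ln(0.8256/0.8325) = -0.008323; /(7/12) = -0.014268
r_USD = 0.0177 + 0.014268 = 0.031968
r_USD = 3.20%

3.20%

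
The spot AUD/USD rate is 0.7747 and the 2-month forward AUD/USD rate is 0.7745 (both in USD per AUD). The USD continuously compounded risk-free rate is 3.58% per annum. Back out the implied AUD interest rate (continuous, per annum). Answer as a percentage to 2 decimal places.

F = S·e^((r_USD − r_AUD)T) ⇒ r_AUD = r_USD − ln(F/S)/T
ln(0.7745/0.7747) = -0.000258; /(2/12) = -0.001548
r_AUD = 0.0358 + 0.001548 = 0.037348
r_AUD = 3.73%

3.73%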